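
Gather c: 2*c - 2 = 2*c - 2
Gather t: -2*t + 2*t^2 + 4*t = 2*t^2 + 2*t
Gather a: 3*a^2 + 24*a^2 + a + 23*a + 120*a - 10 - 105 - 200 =27*a^2 + 144*a - 315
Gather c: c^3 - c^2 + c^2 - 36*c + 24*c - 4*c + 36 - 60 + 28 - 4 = c^3 - 16*c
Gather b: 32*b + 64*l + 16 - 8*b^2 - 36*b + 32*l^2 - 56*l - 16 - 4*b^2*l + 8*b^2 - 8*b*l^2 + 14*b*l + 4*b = -4*b^2*l + b*(-8*l^2 + 14*l) + 32*l^2 + 8*l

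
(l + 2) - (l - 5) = 7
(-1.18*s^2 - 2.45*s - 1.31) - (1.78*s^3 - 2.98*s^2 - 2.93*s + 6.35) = -1.78*s^3 + 1.8*s^2 + 0.48*s - 7.66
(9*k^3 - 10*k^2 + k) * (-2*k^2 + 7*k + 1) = -18*k^5 + 83*k^4 - 63*k^3 - 3*k^2 + k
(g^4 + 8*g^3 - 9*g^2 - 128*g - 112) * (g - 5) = g^5 + 3*g^4 - 49*g^3 - 83*g^2 + 528*g + 560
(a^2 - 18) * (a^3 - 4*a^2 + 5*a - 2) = a^5 - 4*a^4 - 13*a^3 + 70*a^2 - 90*a + 36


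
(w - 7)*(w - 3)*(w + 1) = w^3 - 9*w^2 + 11*w + 21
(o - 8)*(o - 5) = o^2 - 13*o + 40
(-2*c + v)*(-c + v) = 2*c^2 - 3*c*v + v^2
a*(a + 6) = a^2 + 6*a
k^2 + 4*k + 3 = (k + 1)*(k + 3)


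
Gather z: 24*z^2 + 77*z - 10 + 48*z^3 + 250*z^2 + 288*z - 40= 48*z^3 + 274*z^2 + 365*z - 50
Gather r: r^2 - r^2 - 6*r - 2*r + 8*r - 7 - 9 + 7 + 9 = 0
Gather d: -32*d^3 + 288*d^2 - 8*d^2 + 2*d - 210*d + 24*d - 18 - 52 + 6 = -32*d^3 + 280*d^2 - 184*d - 64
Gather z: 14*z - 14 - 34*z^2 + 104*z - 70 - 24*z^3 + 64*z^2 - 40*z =-24*z^3 + 30*z^2 + 78*z - 84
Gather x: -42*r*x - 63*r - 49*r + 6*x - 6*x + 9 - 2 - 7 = -42*r*x - 112*r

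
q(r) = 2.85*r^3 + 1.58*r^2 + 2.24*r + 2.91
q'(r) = 8.55*r^2 + 3.16*r + 2.24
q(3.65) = 170.72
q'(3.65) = 127.68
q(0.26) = 3.65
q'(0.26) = 3.64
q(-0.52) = 1.77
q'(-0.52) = 2.91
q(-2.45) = -35.01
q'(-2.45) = 45.82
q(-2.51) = -37.83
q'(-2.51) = 48.17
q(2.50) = 62.92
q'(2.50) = 63.58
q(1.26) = 13.94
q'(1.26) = 19.80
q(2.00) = 36.51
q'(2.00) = 42.76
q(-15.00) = -9293.94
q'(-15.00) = 1878.59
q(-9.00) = -1966.92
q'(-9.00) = 666.35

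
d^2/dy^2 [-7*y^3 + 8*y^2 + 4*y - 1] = 16 - 42*y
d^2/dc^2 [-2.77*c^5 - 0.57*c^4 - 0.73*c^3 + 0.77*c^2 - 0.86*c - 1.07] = -55.4*c^3 - 6.84*c^2 - 4.38*c + 1.54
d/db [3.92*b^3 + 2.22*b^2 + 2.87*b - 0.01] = 11.76*b^2 + 4.44*b + 2.87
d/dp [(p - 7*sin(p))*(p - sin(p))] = -8*p*cos(p) + 2*p - 8*sin(p) + 7*sin(2*p)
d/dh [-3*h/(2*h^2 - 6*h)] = 3/(2*(h - 3)^2)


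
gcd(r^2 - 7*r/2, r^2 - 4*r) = r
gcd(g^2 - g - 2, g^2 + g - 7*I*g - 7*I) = g + 1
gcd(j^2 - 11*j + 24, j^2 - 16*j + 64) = j - 8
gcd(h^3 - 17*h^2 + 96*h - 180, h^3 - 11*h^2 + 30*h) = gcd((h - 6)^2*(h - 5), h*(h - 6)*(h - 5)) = h^2 - 11*h + 30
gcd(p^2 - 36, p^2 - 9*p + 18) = p - 6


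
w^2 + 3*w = w*(w + 3)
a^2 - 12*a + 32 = (a - 8)*(a - 4)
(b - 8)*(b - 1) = b^2 - 9*b + 8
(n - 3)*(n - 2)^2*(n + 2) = n^4 - 5*n^3 + 2*n^2 + 20*n - 24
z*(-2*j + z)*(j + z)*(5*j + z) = -10*j^3*z - 7*j^2*z^2 + 4*j*z^3 + z^4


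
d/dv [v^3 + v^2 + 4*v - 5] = 3*v^2 + 2*v + 4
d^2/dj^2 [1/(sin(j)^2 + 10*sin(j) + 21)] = 2*(-2*sin(j)^4 - 15*sin(j)^3 - 5*sin(j)^2 + 135*sin(j) + 79)/(sin(j)^2 + 10*sin(j) + 21)^3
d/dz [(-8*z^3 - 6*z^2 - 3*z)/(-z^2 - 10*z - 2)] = (8*z^4 + 160*z^3 + 105*z^2 + 24*z + 6)/(z^4 + 20*z^3 + 104*z^2 + 40*z + 4)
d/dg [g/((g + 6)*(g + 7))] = (42 - g^2)/(g^4 + 26*g^3 + 253*g^2 + 1092*g + 1764)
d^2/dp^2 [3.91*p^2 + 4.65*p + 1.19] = 7.82000000000000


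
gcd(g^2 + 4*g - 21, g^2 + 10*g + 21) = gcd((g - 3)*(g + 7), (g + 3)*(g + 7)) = g + 7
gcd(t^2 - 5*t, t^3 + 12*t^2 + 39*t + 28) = 1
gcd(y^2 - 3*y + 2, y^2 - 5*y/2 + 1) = y - 2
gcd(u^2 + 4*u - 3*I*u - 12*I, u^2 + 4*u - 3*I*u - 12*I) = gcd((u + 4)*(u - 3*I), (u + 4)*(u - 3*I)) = u^2 + u*(4 - 3*I) - 12*I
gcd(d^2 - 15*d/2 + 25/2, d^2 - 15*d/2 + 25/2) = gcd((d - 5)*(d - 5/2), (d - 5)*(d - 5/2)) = d^2 - 15*d/2 + 25/2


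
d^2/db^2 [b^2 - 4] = 2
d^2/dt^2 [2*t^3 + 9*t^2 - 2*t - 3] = 12*t + 18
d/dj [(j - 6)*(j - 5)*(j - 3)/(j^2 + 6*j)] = (j^4 + 12*j^3 - 147*j^2 + 180*j + 540)/(j^2*(j^2 + 12*j + 36))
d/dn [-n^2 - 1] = -2*n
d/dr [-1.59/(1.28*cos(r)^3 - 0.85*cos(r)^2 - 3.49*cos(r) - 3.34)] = (-6.1056*cos(r)^2 + 2.703*cos(r) + 5.5491)*sin(r)/(-1.28*cos(r)^3 + 0.85*cos(r)^2 + 3.49*cos(r) + 3.34)^2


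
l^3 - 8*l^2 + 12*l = l*(l - 6)*(l - 2)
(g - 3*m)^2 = g^2 - 6*g*m + 9*m^2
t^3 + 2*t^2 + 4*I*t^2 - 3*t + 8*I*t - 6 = (t + 2)*(t + I)*(t + 3*I)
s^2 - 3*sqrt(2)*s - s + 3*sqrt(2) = (s - 1)*(s - 3*sqrt(2))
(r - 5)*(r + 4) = r^2 - r - 20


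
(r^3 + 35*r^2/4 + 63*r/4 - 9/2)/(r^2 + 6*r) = r + 11/4 - 3/(4*r)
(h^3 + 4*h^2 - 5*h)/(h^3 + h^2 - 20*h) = (h - 1)/(h - 4)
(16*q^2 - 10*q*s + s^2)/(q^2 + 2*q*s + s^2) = (16*q^2 - 10*q*s + s^2)/(q^2 + 2*q*s + s^2)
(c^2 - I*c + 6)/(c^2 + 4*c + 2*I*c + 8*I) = (c - 3*I)/(c + 4)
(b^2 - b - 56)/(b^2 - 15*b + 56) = (b + 7)/(b - 7)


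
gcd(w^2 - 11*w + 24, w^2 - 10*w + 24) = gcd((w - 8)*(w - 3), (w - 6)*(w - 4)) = 1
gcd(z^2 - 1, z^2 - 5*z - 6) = z + 1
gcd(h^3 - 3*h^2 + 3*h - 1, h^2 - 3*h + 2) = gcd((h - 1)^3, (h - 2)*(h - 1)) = h - 1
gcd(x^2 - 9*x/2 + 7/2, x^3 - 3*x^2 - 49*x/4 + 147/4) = x - 7/2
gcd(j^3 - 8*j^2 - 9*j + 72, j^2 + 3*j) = j + 3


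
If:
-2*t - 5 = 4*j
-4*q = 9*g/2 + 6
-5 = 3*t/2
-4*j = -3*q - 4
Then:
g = -52/81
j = 5/12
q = -7/9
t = -10/3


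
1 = 1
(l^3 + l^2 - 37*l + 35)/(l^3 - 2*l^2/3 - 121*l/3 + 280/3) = 3*(l - 1)/(3*l - 8)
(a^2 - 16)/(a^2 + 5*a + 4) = (a - 4)/(a + 1)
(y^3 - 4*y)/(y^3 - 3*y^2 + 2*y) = (y + 2)/(y - 1)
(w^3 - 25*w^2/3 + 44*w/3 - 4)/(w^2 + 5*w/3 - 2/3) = (w^2 - 8*w + 12)/(w + 2)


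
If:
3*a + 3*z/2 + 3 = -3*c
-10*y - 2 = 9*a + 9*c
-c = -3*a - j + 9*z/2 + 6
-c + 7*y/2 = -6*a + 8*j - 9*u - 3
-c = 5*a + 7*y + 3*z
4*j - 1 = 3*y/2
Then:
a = 833/3034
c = -2525/3034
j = 551/1517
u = -11015/27306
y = 458/1517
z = -1342/1517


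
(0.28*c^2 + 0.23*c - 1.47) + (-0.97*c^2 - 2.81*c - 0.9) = -0.69*c^2 - 2.58*c - 2.37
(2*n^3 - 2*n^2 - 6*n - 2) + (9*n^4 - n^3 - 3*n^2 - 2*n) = 9*n^4 + n^3 - 5*n^2 - 8*n - 2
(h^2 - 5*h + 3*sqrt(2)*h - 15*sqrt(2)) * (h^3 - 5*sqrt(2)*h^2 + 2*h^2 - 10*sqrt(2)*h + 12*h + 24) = h^5 - 3*h^4 - 2*sqrt(2)*h^4 - 28*h^3 + 6*sqrt(2)*h^3 + 54*h^2 + 56*sqrt(2)*h^2 - 108*sqrt(2)*h + 180*h - 360*sqrt(2)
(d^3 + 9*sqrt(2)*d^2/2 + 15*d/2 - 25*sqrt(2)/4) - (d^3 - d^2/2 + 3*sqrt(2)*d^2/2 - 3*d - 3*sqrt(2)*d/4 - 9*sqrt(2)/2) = d^2/2 + 3*sqrt(2)*d^2 + 3*sqrt(2)*d/4 + 21*d/2 - 7*sqrt(2)/4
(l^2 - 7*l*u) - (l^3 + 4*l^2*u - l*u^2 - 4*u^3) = -l^3 - 4*l^2*u + l^2 + l*u^2 - 7*l*u + 4*u^3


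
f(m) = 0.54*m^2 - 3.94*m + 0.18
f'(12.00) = 9.02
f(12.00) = 30.66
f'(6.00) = 2.54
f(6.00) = -4.02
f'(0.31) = -3.61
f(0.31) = -0.99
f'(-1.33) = -5.38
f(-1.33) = 6.38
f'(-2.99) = -7.17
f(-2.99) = 16.79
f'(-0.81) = -4.81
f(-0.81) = 3.73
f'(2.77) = -0.95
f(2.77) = -6.59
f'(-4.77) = -9.09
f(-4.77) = 31.26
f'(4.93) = 1.38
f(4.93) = -6.12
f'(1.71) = -2.09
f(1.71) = -4.98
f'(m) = 1.08*m - 3.94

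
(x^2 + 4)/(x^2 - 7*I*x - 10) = (x + 2*I)/(x - 5*I)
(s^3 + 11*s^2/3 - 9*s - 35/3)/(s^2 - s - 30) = (3*s^2 - 4*s - 7)/(3*(s - 6))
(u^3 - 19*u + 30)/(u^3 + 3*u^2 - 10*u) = (u - 3)/u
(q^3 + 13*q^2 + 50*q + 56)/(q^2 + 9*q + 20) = (q^2 + 9*q + 14)/(q + 5)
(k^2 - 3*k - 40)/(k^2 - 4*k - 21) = (-k^2 + 3*k + 40)/(-k^2 + 4*k + 21)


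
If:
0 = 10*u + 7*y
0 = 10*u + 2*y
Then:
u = 0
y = 0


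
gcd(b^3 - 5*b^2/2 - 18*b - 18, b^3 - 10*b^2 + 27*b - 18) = b - 6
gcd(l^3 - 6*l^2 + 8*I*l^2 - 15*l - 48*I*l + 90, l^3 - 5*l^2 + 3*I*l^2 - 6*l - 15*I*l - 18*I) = l^2 + l*(-6 + 3*I) - 18*I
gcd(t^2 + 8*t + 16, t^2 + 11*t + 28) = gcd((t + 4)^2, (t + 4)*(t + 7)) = t + 4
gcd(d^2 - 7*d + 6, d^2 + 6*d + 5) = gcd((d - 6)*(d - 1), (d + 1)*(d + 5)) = 1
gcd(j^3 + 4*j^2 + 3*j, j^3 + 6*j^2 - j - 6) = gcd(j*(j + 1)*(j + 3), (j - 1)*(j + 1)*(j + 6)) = j + 1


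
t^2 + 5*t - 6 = (t - 1)*(t + 6)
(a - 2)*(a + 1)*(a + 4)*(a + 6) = a^4 + 9*a^3 + 12*a^2 - 44*a - 48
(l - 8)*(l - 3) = l^2 - 11*l + 24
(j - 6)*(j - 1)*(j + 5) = j^3 - 2*j^2 - 29*j + 30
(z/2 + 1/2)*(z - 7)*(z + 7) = z^3/2 + z^2/2 - 49*z/2 - 49/2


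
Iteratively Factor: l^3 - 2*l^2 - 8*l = (l - 4)*(l^2 + 2*l) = l*(l - 4)*(l + 2)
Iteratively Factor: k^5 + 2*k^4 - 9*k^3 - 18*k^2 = (k + 3)*(k^4 - k^3 - 6*k^2) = (k + 2)*(k + 3)*(k^3 - 3*k^2) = (k - 3)*(k + 2)*(k + 3)*(k^2) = k*(k - 3)*(k + 2)*(k + 3)*(k)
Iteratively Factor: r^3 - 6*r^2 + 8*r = (r - 4)*(r^2 - 2*r) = r*(r - 4)*(r - 2)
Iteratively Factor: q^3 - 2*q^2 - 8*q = (q - 4)*(q^2 + 2*q) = (q - 4)*(q + 2)*(q)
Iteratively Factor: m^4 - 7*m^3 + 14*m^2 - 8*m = (m - 1)*(m^3 - 6*m^2 + 8*m) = (m - 4)*(m - 1)*(m^2 - 2*m) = m*(m - 4)*(m - 1)*(m - 2)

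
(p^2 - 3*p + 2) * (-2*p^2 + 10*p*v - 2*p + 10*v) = -2*p^4 + 10*p^3*v + 4*p^3 - 20*p^2*v + 2*p^2 - 10*p*v - 4*p + 20*v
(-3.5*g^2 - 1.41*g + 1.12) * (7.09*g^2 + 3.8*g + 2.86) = -24.815*g^4 - 23.2969*g^3 - 7.4272*g^2 + 0.223400000000001*g + 3.2032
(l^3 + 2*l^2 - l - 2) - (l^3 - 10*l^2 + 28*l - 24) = 12*l^2 - 29*l + 22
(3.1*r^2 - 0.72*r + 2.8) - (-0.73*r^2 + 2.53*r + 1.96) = 3.83*r^2 - 3.25*r + 0.84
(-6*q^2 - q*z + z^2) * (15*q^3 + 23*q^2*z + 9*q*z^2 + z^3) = -90*q^5 - 153*q^4*z - 62*q^3*z^2 + 8*q^2*z^3 + 8*q*z^4 + z^5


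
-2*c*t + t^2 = t*(-2*c + t)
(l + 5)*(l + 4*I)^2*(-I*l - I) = -I*l^4 + 8*l^3 - 6*I*l^3 + 48*l^2 + 11*I*l^2 + 40*l + 96*I*l + 80*I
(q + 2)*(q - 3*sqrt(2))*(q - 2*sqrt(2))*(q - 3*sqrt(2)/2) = q^4 - 13*sqrt(2)*q^3/2 + 2*q^3 - 13*sqrt(2)*q^2 + 27*q^2 - 18*sqrt(2)*q + 54*q - 36*sqrt(2)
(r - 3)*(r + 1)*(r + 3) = r^3 + r^2 - 9*r - 9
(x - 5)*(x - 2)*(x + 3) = x^3 - 4*x^2 - 11*x + 30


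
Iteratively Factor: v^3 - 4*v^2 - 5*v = (v)*(v^2 - 4*v - 5) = v*(v - 5)*(v + 1)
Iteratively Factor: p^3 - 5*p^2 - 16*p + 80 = (p - 5)*(p^2 - 16) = (p - 5)*(p - 4)*(p + 4)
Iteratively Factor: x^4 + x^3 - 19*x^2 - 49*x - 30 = (x - 5)*(x^3 + 6*x^2 + 11*x + 6) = (x - 5)*(x + 1)*(x^2 + 5*x + 6) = (x - 5)*(x + 1)*(x + 2)*(x + 3)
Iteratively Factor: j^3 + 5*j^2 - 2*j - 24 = (j + 3)*(j^2 + 2*j - 8) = (j + 3)*(j + 4)*(j - 2)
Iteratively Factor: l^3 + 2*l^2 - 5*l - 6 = (l + 1)*(l^2 + l - 6) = (l - 2)*(l + 1)*(l + 3)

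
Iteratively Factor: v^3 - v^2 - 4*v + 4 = (v - 1)*(v^2 - 4) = (v - 2)*(v - 1)*(v + 2)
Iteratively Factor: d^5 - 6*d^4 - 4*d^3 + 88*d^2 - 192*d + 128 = (d - 4)*(d^4 - 2*d^3 - 12*d^2 + 40*d - 32) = (d - 4)*(d - 2)*(d^3 - 12*d + 16) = (d - 4)*(d - 2)^2*(d^2 + 2*d - 8) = (d - 4)*(d - 2)^2*(d + 4)*(d - 2)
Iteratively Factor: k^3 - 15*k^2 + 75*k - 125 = (k - 5)*(k^2 - 10*k + 25) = (k - 5)^2*(k - 5)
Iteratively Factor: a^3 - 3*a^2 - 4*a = (a - 4)*(a^2 + a) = a*(a - 4)*(a + 1)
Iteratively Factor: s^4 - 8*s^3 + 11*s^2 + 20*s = (s - 5)*(s^3 - 3*s^2 - 4*s) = (s - 5)*(s + 1)*(s^2 - 4*s) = s*(s - 5)*(s + 1)*(s - 4)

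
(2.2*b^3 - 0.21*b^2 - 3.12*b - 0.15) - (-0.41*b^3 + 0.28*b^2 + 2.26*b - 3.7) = 2.61*b^3 - 0.49*b^2 - 5.38*b + 3.55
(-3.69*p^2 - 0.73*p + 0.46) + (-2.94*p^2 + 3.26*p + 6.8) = -6.63*p^2 + 2.53*p + 7.26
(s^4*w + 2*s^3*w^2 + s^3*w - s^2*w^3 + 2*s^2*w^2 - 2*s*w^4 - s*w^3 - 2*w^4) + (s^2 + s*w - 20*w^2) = s^4*w + 2*s^3*w^2 + s^3*w - s^2*w^3 + 2*s^2*w^2 + s^2 - 2*s*w^4 - s*w^3 + s*w - 2*w^4 - 20*w^2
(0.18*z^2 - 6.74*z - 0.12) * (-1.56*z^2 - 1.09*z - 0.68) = -0.2808*z^4 + 10.3182*z^3 + 7.4114*z^2 + 4.714*z + 0.0816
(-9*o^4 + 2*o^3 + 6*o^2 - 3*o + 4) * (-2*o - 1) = 18*o^5 + 5*o^4 - 14*o^3 - 5*o - 4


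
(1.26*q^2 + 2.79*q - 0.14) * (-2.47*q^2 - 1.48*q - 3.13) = -3.1122*q^4 - 8.7561*q^3 - 7.7272*q^2 - 8.5255*q + 0.4382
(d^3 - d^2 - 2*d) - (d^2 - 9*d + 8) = d^3 - 2*d^2 + 7*d - 8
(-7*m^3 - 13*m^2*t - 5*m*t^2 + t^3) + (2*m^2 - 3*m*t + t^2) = -7*m^3 - 13*m^2*t + 2*m^2 - 5*m*t^2 - 3*m*t + t^3 + t^2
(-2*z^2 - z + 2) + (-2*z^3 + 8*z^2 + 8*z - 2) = -2*z^3 + 6*z^2 + 7*z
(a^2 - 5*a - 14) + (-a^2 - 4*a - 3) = -9*a - 17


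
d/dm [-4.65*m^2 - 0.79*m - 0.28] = -9.3*m - 0.79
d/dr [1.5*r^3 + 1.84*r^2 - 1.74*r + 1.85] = 4.5*r^2 + 3.68*r - 1.74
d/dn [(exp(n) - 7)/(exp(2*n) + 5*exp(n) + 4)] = (-(exp(n) - 7)*(2*exp(n) + 5) + exp(2*n) + 5*exp(n) + 4)*exp(n)/(exp(2*n) + 5*exp(n) + 4)^2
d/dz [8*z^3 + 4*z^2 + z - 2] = 24*z^2 + 8*z + 1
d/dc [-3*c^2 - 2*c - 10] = -6*c - 2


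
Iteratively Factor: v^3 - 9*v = (v - 3)*(v^2 + 3*v) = (v - 3)*(v + 3)*(v)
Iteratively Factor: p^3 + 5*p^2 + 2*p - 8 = (p + 2)*(p^2 + 3*p - 4) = (p - 1)*(p + 2)*(p + 4)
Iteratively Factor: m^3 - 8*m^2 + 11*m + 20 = (m - 4)*(m^2 - 4*m - 5) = (m - 4)*(m + 1)*(m - 5)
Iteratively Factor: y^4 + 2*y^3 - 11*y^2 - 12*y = (y)*(y^3 + 2*y^2 - 11*y - 12) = y*(y - 3)*(y^2 + 5*y + 4) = y*(y - 3)*(y + 4)*(y + 1)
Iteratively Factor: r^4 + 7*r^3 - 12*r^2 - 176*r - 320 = (r + 4)*(r^3 + 3*r^2 - 24*r - 80) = (r + 4)^2*(r^2 - r - 20) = (r - 5)*(r + 4)^2*(r + 4)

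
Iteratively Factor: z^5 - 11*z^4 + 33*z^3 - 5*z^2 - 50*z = (z + 1)*(z^4 - 12*z^3 + 45*z^2 - 50*z) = (z - 5)*(z + 1)*(z^3 - 7*z^2 + 10*z) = (z - 5)^2*(z + 1)*(z^2 - 2*z) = z*(z - 5)^2*(z + 1)*(z - 2)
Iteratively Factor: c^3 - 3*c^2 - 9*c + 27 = (c + 3)*(c^2 - 6*c + 9) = (c - 3)*(c + 3)*(c - 3)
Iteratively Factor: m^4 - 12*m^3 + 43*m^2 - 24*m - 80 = (m - 4)*(m^3 - 8*m^2 + 11*m + 20) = (m - 4)^2*(m^2 - 4*m - 5) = (m - 4)^2*(m + 1)*(m - 5)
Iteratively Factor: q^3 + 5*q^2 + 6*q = (q + 3)*(q^2 + 2*q) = (q + 2)*(q + 3)*(q)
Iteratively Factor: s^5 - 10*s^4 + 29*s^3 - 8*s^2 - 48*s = (s - 4)*(s^4 - 6*s^3 + 5*s^2 + 12*s) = s*(s - 4)*(s^3 - 6*s^2 + 5*s + 12) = s*(s - 4)*(s - 3)*(s^2 - 3*s - 4) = s*(s - 4)^2*(s - 3)*(s + 1)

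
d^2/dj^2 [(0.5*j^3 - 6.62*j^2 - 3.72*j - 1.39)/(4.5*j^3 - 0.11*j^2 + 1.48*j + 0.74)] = (-267.615*j^6 - 471.96*j^5 - 82.1664*j^4 + 369.209904*j^3 + 93.058278*j^2 + 28.955904*j - 5.41754)/(91.125*j^9 - 6.6825*j^8 + 90.07335*j^7 + 40.558069*j^6 + 27.426324*j^5 + 28.87443*j^4 + 9.91156*j^3 + 4.68198*j^2 + 2.431344*j + 0.405224)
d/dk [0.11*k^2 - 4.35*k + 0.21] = 0.22*k - 4.35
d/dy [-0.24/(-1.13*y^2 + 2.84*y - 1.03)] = (0.6816 - 0.5424*y)/(1.13*y^2 - 2.84*y + 1.03)^2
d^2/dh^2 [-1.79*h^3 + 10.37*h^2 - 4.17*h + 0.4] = 20.74 - 10.74*h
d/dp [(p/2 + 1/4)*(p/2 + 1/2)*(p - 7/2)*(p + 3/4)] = p^3 - 15*p^2/16 - 25*p/8 - 85/64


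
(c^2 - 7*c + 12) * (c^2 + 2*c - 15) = c^4 - 5*c^3 - 17*c^2 + 129*c - 180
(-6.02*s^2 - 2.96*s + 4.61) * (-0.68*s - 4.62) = 4.0936*s^3 + 29.8252*s^2 + 10.5404*s - 21.2982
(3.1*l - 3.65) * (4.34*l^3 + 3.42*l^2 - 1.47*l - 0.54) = 13.454*l^4 - 5.239*l^3 - 17.04*l^2 + 3.6915*l + 1.971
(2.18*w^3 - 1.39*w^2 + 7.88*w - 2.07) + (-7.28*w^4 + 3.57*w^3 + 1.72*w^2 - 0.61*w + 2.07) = -7.28*w^4 + 5.75*w^3 + 0.33*w^2 + 7.27*w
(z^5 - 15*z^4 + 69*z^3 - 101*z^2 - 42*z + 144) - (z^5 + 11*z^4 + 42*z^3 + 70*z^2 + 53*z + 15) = -26*z^4 + 27*z^3 - 171*z^2 - 95*z + 129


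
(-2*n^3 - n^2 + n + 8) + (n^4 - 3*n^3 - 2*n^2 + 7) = n^4 - 5*n^3 - 3*n^2 + n + 15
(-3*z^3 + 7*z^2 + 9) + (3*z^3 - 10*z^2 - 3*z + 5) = -3*z^2 - 3*z + 14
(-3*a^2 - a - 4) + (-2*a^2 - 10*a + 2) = -5*a^2 - 11*a - 2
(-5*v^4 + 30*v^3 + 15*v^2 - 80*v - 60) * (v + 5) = -5*v^5 + 5*v^4 + 165*v^3 - 5*v^2 - 460*v - 300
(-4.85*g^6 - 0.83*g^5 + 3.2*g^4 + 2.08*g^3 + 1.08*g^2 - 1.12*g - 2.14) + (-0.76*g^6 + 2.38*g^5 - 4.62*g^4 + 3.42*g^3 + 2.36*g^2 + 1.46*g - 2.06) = -5.61*g^6 + 1.55*g^5 - 1.42*g^4 + 5.5*g^3 + 3.44*g^2 + 0.34*g - 4.2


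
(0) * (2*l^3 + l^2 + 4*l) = 0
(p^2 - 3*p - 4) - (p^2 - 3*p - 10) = 6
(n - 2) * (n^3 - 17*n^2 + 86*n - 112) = n^4 - 19*n^3 + 120*n^2 - 284*n + 224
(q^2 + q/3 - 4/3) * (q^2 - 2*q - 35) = q^4 - 5*q^3/3 - 37*q^2 - 9*q + 140/3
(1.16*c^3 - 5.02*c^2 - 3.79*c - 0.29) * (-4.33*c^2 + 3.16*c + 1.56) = -5.0228*c^5 + 25.4022*c^4 + 2.3571*c^3 - 18.5519*c^2 - 6.8288*c - 0.4524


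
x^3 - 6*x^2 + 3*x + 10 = (x - 5)*(x - 2)*(x + 1)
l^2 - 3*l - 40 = (l - 8)*(l + 5)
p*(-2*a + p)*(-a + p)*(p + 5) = 2*a^2*p^2 + 10*a^2*p - 3*a*p^3 - 15*a*p^2 + p^4 + 5*p^3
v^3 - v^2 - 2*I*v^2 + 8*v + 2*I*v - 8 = (v - 1)*(v - 4*I)*(v + 2*I)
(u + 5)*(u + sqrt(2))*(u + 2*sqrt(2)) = u^3 + 3*sqrt(2)*u^2 + 5*u^2 + 4*u + 15*sqrt(2)*u + 20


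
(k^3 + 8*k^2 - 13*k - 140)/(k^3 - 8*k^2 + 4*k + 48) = (k^2 + 12*k + 35)/(k^2 - 4*k - 12)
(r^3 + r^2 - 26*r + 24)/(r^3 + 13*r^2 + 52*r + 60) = (r^2 - 5*r + 4)/(r^2 + 7*r + 10)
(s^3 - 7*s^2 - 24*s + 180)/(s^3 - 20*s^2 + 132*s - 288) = (s + 5)/(s - 8)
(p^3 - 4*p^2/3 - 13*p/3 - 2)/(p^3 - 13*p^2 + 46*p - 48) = (3*p^2 + 5*p + 2)/(3*(p^2 - 10*p + 16))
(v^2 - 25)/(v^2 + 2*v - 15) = (v - 5)/(v - 3)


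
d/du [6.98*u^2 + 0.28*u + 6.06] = 13.96*u + 0.28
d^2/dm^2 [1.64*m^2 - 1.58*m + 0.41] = 3.28000000000000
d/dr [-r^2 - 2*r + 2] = -2*r - 2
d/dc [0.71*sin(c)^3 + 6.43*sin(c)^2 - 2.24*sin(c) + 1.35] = (2.13*sin(c)^2 + 12.86*sin(c) - 2.24)*cos(c)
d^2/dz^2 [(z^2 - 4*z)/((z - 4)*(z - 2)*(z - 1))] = 2*(z^3 - 6*z + 6)/(z^6 - 9*z^5 + 33*z^4 - 63*z^3 + 66*z^2 - 36*z + 8)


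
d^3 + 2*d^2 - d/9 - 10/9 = (d - 2/3)*(d + 1)*(d + 5/3)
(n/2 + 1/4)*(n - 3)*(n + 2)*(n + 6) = n^4/2 + 11*n^3/4 - 19*n^2/4 - 21*n - 9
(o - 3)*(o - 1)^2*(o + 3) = o^4 - 2*o^3 - 8*o^2 + 18*o - 9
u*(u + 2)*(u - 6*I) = u^3 + 2*u^2 - 6*I*u^2 - 12*I*u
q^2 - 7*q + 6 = (q - 6)*(q - 1)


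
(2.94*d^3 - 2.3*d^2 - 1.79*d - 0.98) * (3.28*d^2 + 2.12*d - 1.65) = 9.6432*d^5 - 1.3112*d^4 - 15.5982*d^3 - 3.2142*d^2 + 0.8759*d + 1.617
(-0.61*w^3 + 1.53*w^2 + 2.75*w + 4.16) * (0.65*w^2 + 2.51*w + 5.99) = -0.3965*w^5 - 0.5366*w^4 + 1.9739*w^3 + 18.7712*w^2 + 26.9141*w + 24.9184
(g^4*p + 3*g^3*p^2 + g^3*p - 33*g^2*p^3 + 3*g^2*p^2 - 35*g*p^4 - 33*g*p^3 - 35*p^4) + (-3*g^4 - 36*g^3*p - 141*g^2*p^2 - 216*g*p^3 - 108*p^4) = g^4*p - 3*g^4 + 3*g^3*p^2 - 35*g^3*p - 33*g^2*p^3 - 138*g^2*p^2 - 35*g*p^4 - 249*g*p^3 - 143*p^4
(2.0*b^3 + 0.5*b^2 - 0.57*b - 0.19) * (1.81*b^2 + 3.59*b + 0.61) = 3.62*b^5 + 8.085*b^4 + 1.9833*b^3 - 2.0852*b^2 - 1.0298*b - 0.1159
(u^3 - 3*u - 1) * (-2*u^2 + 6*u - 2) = -2*u^5 + 6*u^4 + 4*u^3 - 16*u^2 + 2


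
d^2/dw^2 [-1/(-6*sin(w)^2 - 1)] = 12*(-12*sin(w)^4 + 20*sin(w)^2 - 1)/(6*sin(w)^2 + 1)^3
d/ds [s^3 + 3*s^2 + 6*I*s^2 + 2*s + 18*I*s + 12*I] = 3*s^2 + s*(6 + 12*I) + 2 + 18*I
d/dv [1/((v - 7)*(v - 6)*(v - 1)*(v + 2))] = 2*(-2*v^3 + 18*v^2 - 27*v - 34)/(v^8 - 24*v^7 + 198*v^6 - 512*v^5 - 1071*v^4 + 5688*v^3 + 88*v^2 - 11424*v + 7056)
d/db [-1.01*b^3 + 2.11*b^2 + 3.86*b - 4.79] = -3.03*b^2 + 4.22*b + 3.86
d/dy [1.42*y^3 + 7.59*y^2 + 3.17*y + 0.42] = 4.26*y^2 + 15.18*y + 3.17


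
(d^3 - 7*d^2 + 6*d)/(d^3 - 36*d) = (d - 1)/(d + 6)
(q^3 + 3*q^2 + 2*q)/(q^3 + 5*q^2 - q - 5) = q*(q + 2)/(q^2 + 4*q - 5)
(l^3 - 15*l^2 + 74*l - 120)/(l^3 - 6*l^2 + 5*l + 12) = (l^2 - 11*l + 30)/(l^2 - 2*l - 3)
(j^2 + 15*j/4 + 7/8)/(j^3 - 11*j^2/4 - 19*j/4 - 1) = (j + 7/2)/(j^2 - 3*j - 4)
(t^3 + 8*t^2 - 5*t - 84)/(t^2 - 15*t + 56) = (t^3 + 8*t^2 - 5*t - 84)/(t^2 - 15*t + 56)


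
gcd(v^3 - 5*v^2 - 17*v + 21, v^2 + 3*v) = v + 3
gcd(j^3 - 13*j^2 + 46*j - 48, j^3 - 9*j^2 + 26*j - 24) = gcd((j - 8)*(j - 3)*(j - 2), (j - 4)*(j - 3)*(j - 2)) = j^2 - 5*j + 6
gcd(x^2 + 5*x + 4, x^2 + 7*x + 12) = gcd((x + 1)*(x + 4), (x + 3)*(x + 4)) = x + 4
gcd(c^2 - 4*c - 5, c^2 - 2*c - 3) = c + 1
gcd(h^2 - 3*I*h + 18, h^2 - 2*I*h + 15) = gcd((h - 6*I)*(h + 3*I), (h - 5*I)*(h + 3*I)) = h + 3*I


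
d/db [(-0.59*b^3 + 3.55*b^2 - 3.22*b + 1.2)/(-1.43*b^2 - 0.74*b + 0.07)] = (0.8437*b^4 + 0.873199999999999*b^3 - 7.3555*b^2 + 3.929*b + 0.6626)/(2.0449*b^4 + 2.1164*b^3 + 0.3474*b^2 - 0.1036*b + 0.0049)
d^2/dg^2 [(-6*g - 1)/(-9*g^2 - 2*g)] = 2*(486*g^3 + 243*g^2 + 54*g + 4)/(g^3*(729*g^3 + 486*g^2 + 108*g + 8))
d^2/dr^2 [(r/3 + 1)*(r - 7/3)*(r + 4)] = 2*r + 28/9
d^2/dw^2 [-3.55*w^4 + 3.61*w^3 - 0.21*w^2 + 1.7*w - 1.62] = -42.6*w^2 + 21.66*w - 0.42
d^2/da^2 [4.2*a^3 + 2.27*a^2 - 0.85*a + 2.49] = 25.2*a + 4.54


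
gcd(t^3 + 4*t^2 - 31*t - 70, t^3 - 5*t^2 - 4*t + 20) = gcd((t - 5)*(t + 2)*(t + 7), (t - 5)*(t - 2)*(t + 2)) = t^2 - 3*t - 10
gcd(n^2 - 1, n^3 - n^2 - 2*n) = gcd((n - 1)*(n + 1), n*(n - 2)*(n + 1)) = n + 1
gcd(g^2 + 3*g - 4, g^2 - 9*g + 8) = g - 1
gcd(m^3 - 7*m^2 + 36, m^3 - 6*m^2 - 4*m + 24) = m^2 - 4*m - 12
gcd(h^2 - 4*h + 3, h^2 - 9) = h - 3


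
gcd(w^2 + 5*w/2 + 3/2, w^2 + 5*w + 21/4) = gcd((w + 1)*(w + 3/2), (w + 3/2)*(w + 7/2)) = w + 3/2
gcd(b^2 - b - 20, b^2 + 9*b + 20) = b + 4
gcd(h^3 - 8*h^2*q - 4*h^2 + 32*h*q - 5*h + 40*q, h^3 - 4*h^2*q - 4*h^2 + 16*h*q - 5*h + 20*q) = h^2 - 4*h - 5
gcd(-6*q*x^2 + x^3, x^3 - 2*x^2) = x^2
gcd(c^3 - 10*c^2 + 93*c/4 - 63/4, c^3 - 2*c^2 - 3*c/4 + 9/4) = c^2 - 3*c + 9/4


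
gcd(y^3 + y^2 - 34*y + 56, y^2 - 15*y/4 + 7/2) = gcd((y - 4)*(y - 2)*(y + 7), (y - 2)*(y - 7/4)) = y - 2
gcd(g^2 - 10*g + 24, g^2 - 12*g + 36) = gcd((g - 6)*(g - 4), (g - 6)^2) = g - 6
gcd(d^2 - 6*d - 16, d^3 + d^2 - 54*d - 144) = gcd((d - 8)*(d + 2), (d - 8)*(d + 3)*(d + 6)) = d - 8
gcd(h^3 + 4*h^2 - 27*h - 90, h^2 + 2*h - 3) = h + 3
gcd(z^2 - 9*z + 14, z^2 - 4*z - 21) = z - 7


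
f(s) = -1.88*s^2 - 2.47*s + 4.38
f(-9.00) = -125.67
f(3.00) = -19.95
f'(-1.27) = 2.31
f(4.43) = -43.46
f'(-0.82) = 0.61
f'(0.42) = -4.05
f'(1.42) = -7.81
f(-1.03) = 4.93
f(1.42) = -2.92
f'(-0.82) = 0.61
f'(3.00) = -13.75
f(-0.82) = 5.14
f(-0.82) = 5.14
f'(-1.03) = 1.40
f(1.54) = -3.88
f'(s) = -3.76*s - 2.47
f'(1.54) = -8.26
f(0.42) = 3.01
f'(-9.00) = 31.37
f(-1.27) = 4.48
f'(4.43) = -19.13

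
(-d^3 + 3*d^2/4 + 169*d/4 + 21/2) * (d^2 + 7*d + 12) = -d^5 - 25*d^4/4 + 71*d^3/2 + 1261*d^2/4 + 1161*d/2 + 126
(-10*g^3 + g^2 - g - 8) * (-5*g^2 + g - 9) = 50*g^5 - 15*g^4 + 96*g^3 + 30*g^2 + g + 72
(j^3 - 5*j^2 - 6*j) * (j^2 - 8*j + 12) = j^5 - 13*j^4 + 46*j^3 - 12*j^2 - 72*j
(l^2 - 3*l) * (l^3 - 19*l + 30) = l^5 - 3*l^4 - 19*l^3 + 87*l^2 - 90*l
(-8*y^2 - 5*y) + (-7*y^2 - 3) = -15*y^2 - 5*y - 3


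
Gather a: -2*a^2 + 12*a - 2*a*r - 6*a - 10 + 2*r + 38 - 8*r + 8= -2*a^2 + a*(6 - 2*r) - 6*r + 36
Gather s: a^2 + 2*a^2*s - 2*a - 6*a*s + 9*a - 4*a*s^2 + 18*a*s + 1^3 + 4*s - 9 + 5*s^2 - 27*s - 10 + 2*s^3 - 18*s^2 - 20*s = a^2 + 7*a + 2*s^3 + s^2*(-4*a - 13) + s*(2*a^2 + 12*a - 43) - 18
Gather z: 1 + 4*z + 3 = 4*z + 4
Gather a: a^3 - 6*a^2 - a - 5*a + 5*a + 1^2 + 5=a^3 - 6*a^2 - a + 6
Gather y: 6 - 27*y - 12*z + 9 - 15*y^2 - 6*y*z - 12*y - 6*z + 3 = -15*y^2 + y*(-6*z - 39) - 18*z + 18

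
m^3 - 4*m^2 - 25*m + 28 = (m - 7)*(m - 1)*(m + 4)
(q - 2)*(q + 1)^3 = q^4 + q^3 - 3*q^2 - 5*q - 2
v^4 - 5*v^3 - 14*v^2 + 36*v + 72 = (v - 6)*(v - 3)*(v + 2)^2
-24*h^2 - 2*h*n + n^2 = (-6*h + n)*(4*h + n)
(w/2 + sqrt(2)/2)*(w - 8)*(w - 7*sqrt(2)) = w^3/2 - 3*sqrt(2)*w^2 - 4*w^2 - 7*w + 24*sqrt(2)*w + 56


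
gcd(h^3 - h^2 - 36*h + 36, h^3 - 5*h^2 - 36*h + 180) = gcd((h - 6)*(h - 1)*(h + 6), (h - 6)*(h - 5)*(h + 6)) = h^2 - 36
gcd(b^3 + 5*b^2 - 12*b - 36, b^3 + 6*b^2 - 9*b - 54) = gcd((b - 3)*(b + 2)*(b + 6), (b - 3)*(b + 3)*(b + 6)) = b^2 + 3*b - 18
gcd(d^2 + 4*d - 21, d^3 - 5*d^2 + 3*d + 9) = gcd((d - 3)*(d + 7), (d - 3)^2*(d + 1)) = d - 3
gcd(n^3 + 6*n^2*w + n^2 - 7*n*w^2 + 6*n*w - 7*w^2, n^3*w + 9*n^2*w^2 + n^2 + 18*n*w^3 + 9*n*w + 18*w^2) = 1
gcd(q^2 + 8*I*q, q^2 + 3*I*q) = q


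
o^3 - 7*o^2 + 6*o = o*(o - 6)*(o - 1)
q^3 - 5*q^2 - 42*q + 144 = (q - 8)*(q - 3)*(q + 6)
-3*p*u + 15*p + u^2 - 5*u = (-3*p + u)*(u - 5)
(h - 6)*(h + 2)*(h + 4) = h^3 - 28*h - 48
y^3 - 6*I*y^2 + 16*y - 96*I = (y - 6*I)*(y - 4*I)*(y + 4*I)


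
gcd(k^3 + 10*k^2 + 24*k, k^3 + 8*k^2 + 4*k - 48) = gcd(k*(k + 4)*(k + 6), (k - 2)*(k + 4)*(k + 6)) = k^2 + 10*k + 24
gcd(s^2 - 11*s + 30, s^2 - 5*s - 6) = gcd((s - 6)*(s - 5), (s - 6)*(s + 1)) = s - 6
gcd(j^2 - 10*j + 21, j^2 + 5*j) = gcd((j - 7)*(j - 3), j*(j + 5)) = 1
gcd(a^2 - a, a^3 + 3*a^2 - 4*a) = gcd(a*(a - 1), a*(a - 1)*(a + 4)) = a^2 - a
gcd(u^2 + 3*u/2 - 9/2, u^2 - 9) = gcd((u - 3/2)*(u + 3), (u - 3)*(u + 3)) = u + 3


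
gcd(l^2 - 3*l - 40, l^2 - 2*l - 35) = l + 5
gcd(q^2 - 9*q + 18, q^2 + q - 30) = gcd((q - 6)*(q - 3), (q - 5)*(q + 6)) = 1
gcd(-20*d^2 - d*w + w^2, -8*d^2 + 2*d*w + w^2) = 4*d + w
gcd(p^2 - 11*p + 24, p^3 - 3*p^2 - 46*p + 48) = p - 8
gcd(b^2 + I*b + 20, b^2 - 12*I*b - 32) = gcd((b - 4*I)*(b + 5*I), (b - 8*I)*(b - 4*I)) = b - 4*I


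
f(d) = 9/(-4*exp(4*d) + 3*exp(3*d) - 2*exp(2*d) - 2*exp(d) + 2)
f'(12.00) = 0.00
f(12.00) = 0.00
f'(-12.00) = 0.00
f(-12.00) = 4.50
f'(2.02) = 0.00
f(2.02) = -0.00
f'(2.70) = 0.00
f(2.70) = -0.00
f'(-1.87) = 1.25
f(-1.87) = 5.44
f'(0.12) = 7.42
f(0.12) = -1.81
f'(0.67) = 0.81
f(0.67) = -0.20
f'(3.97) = 0.00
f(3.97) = -0.00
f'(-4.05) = 0.08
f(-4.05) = 4.58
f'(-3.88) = 0.10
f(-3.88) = 4.60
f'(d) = 9*(16*exp(4*d) - 9*exp(3*d) + 4*exp(2*d) + 2*exp(d))/(-4*exp(4*d) + 3*exp(3*d) - 2*exp(2*d) - 2*exp(d) + 2)^2 = (144*exp(3*d) - 81*exp(2*d) + 36*exp(d) + 18)*exp(d)/(4*exp(4*d) - 3*exp(3*d) + 2*exp(2*d) + 2*exp(d) - 2)^2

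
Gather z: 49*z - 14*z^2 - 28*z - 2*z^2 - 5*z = -16*z^2 + 16*z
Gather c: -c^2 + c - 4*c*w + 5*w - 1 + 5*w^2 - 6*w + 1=-c^2 + c*(1 - 4*w) + 5*w^2 - w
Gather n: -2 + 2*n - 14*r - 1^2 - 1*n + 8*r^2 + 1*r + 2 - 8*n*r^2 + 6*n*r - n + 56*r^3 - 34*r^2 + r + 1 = n*(-8*r^2 + 6*r) + 56*r^3 - 26*r^2 - 12*r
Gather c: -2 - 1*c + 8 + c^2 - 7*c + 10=c^2 - 8*c + 16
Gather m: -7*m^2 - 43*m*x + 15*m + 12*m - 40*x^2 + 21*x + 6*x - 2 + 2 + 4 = -7*m^2 + m*(27 - 43*x) - 40*x^2 + 27*x + 4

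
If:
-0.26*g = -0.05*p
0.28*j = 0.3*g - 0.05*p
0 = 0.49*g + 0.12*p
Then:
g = 0.00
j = 0.00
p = 0.00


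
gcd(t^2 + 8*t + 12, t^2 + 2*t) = t + 2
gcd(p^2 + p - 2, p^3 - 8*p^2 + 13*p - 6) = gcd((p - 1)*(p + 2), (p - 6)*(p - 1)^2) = p - 1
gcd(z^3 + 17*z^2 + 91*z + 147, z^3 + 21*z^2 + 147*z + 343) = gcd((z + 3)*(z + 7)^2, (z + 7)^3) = z^2 + 14*z + 49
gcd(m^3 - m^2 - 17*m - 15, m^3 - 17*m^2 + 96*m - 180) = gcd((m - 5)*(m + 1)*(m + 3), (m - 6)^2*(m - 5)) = m - 5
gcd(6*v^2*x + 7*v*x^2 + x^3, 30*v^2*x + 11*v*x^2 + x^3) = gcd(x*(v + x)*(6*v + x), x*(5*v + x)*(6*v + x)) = 6*v*x + x^2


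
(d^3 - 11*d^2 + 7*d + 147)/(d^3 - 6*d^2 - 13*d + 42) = (d - 7)/(d - 2)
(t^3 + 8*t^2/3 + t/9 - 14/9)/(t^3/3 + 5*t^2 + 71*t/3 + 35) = (9*t^3 + 24*t^2 + t - 14)/(3*(t^3 + 15*t^2 + 71*t + 105))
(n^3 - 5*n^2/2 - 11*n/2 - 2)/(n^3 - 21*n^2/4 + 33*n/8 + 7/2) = 4*(n + 1)/(4*n - 7)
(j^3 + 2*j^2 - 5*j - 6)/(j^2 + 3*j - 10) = (j^2 + 4*j + 3)/(j + 5)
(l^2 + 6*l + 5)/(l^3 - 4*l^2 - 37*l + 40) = (l + 1)/(l^2 - 9*l + 8)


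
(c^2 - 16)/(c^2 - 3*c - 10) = (16 - c^2)/(-c^2 + 3*c + 10)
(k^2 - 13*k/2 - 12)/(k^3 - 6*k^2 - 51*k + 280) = (k + 3/2)/(k^2 + 2*k - 35)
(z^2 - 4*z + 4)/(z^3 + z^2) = (z^2 - 4*z + 4)/(z^2*(z + 1))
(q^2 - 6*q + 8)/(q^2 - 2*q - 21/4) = 4*(-q^2 + 6*q - 8)/(-4*q^2 + 8*q + 21)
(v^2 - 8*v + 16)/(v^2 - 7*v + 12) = (v - 4)/(v - 3)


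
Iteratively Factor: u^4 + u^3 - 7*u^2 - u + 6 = (u + 3)*(u^3 - 2*u^2 - u + 2) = (u + 1)*(u + 3)*(u^2 - 3*u + 2) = (u - 2)*(u + 1)*(u + 3)*(u - 1)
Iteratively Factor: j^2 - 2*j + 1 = (j - 1)*(j - 1)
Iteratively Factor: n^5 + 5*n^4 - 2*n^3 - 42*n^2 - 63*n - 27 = (n + 1)*(n^4 + 4*n^3 - 6*n^2 - 36*n - 27) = (n + 1)^2*(n^3 + 3*n^2 - 9*n - 27) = (n + 1)^2*(n + 3)*(n^2 - 9) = (n - 3)*(n + 1)^2*(n + 3)*(n + 3)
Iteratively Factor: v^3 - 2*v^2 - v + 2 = (v + 1)*(v^2 - 3*v + 2) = (v - 1)*(v + 1)*(v - 2)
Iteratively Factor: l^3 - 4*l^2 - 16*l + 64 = (l - 4)*(l^2 - 16) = (l - 4)*(l + 4)*(l - 4)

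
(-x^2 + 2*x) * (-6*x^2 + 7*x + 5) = 6*x^4 - 19*x^3 + 9*x^2 + 10*x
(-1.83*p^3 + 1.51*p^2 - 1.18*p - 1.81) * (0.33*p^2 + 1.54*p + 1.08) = -0.6039*p^5 - 2.3199*p^4 - 0.0404*p^3 - 0.7837*p^2 - 4.0618*p - 1.9548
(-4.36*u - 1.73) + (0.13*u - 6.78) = -4.23*u - 8.51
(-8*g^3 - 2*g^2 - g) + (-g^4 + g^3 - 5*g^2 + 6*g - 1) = -g^4 - 7*g^3 - 7*g^2 + 5*g - 1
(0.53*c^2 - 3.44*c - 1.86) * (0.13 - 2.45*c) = -1.2985*c^3 + 8.4969*c^2 + 4.1098*c - 0.2418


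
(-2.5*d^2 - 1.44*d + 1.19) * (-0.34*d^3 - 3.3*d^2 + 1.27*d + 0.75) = 0.85*d^5 + 8.7396*d^4 + 1.1724*d^3 - 7.6308*d^2 + 0.4313*d + 0.8925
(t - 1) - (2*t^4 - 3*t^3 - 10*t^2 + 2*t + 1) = -2*t^4 + 3*t^3 + 10*t^2 - t - 2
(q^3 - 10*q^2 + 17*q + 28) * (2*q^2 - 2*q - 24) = 2*q^5 - 22*q^4 + 30*q^3 + 262*q^2 - 464*q - 672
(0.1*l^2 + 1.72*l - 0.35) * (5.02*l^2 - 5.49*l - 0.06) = 0.502*l^4 + 8.0854*l^3 - 11.2058*l^2 + 1.8183*l + 0.021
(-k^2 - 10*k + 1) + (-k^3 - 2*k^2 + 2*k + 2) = -k^3 - 3*k^2 - 8*k + 3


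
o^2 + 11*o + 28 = (o + 4)*(o + 7)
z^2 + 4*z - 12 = (z - 2)*(z + 6)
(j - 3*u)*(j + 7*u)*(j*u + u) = j^3*u + 4*j^2*u^2 + j^2*u - 21*j*u^3 + 4*j*u^2 - 21*u^3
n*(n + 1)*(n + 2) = n^3 + 3*n^2 + 2*n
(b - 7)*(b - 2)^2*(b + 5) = b^4 - 6*b^3 - 23*b^2 + 132*b - 140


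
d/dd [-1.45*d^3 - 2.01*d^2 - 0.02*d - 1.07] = -4.35*d^2 - 4.02*d - 0.02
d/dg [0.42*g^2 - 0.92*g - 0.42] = 0.84*g - 0.92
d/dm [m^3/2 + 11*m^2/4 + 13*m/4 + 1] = 3*m^2/2 + 11*m/2 + 13/4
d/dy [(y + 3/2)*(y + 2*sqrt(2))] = 2*y + 3/2 + 2*sqrt(2)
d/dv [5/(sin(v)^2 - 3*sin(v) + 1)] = 5*(3 - 2*sin(v))*cos(v)/(sin(v)^2 - 3*sin(v) + 1)^2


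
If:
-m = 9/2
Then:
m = -9/2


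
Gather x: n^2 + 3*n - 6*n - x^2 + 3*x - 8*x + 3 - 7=n^2 - 3*n - x^2 - 5*x - 4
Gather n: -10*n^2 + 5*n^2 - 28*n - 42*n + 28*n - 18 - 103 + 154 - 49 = -5*n^2 - 42*n - 16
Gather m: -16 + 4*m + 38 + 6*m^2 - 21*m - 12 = 6*m^2 - 17*m + 10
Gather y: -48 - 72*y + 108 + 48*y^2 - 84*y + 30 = 48*y^2 - 156*y + 90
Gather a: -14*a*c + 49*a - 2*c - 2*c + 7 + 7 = a*(49 - 14*c) - 4*c + 14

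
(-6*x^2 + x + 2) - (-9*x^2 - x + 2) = 3*x^2 + 2*x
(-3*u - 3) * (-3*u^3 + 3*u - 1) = 9*u^4 + 9*u^3 - 9*u^2 - 6*u + 3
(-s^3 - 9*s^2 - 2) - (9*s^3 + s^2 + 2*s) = -10*s^3 - 10*s^2 - 2*s - 2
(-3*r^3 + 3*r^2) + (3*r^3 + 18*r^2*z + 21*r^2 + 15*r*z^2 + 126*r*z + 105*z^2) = 18*r^2*z + 24*r^2 + 15*r*z^2 + 126*r*z + 105*z^2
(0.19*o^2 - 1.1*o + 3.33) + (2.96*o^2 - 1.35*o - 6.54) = 3.15*o^2 - 2.45*o - 3.21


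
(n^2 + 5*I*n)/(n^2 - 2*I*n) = (n + 5*I)/(n - 2*I)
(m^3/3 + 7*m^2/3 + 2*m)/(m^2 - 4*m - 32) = m*(m^2 + 7*m + 6)/(3*(m^2 - 4*m - 32))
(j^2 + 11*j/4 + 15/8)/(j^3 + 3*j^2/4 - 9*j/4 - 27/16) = 2*(4*j + 5)/(8*j^2 - 6*j - 9)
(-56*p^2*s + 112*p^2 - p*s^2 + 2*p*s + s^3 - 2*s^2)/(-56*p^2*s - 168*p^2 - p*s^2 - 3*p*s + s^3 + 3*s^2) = (s - 2)/(s + 3)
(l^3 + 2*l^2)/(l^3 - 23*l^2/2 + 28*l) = 2*l*(l + 2)/(2*l^2 - 23*l + 56)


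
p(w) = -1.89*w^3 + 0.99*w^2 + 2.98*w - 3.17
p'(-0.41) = 1.22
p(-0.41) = -4.10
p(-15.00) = 6553.63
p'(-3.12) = -58.39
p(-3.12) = 54.57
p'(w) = -5.67*w^2 + 1.98*w + 2.98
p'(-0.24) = 2.18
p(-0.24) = -3.80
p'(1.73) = -10.56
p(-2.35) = 19.82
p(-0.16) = -3.61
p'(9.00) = -438.47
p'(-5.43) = -174.95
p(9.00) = -1273.97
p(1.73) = -4.84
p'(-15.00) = -1302.47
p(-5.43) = 312.43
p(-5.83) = 387.62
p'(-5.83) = -201.28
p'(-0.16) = 2.52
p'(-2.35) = -32.99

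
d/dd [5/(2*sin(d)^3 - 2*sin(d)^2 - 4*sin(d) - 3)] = 10*(-3*sin(d)^2 + 2*sin(d) + 2)*cos(d)/(-5*sin(d)/2 - sin(3*d)/2 + cos(2*d) - 4)^2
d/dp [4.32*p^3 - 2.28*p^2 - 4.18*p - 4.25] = 12.96*p^2 - 4.56*p - 4.18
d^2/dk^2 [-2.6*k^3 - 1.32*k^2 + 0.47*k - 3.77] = -15.6*k - 2.64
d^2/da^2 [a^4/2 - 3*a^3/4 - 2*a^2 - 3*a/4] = 6*a^2 - 9*a/2 - 4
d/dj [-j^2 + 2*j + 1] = 2 - 2*j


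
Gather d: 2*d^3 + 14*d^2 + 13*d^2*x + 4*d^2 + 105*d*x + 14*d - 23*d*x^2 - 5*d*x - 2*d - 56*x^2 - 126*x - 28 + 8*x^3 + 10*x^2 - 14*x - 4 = 2*d^3 + d^2*(13*x + 18) + d*(-23*x^2 + 100*x + 12) + 8*x^3 - 46*x^2 - 140*x - 32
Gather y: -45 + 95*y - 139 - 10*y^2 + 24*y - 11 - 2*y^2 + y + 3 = -12*y^2 + 120*y - 192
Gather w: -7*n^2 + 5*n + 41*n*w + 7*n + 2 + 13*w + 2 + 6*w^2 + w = -7*n^2 + 12*n + 6*w^2 + w*(41*n + 14) + 4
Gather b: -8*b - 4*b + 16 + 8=24 - 12*b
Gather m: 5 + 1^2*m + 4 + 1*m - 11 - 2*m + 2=0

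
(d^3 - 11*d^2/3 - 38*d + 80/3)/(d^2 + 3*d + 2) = (3*d^3 - 11*d^2 - 114*d + 80)/(3*(d^2 + 3*d + 2))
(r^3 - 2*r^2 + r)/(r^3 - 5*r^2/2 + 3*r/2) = 2*(r - 1)/(2*r - 3)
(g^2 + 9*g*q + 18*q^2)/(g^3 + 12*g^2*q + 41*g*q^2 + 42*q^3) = (g + 6*q)/(g^2 + 9*g*q + 14*q^2)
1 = 1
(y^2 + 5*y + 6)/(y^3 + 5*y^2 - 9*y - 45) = (y + 2)/(y^2 + 2*y - 15)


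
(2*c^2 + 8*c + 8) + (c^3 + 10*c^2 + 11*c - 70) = c^3 + 12*c^2 + 19*c - 62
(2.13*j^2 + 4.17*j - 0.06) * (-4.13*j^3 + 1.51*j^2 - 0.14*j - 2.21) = -8.7969*j^5 - 14.0058*j^4 + 6.2463*j^3 - 5.3817*j^2 - 9.2073*j + 0.1326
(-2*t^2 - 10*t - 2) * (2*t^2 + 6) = -4*t^4 - 20*t^3 - 16*t^2 - 60*t - 12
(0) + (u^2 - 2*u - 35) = u^2 - 2*u - 35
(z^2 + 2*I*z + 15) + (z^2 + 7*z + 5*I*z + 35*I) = 2*z^2 + 7*z + 7*I*z + 15 + 35*I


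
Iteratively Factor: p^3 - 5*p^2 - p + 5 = (p + 1)*(p^2 - 6*p + 5) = (p - 5)*(p + 1)*(p - 1)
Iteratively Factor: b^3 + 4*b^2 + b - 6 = (b - 1)*(b^2 + 5*b + 6) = (b - 1)*(b + 3)*(b + 2)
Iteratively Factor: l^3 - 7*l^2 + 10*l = (l - 2)*(l^2 - 5*l) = (l - 5)*(l - 2)*(l)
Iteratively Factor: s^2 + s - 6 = (s - 2)*(s + 3)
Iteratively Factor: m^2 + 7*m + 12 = (m + 3)*(m + 4)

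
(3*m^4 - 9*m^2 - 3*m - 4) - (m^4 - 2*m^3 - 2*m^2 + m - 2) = 2*m^4 + 2*m^3 - 7*m^2 - 4*m - 2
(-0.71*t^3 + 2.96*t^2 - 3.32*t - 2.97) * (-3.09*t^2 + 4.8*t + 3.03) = 2.1939*t^5 - 12.5544*t^4 + 22.3155*t^3 + 2.2101*t^2 - 24.3156*t - 8.9991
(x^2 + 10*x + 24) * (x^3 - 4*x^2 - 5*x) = x^5 + 6*x^4 - 21*x^3 - 146*x^2 - 120*x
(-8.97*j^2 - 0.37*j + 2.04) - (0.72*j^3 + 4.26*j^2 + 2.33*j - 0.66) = -0.72*j^3 - 13.23*j^2 - 2.7*j + 2.7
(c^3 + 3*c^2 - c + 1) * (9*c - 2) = 9*c^4 + 25*c^3 - 15*c^2 + 11*c - 2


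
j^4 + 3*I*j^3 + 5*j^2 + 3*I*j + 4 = (j - I)^2*(j + I)*(j + 4*I)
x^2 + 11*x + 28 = (x + 4)*(x + 7)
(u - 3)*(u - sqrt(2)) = u^2 - 3*u - sqrt(2)*u + 3*sqrt(2)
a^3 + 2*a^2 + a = a*(a + 1)^2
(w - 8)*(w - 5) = w^2 - 13*w + 40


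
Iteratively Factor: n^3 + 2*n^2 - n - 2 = (n + 2)*(n^2 - 1) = (n + 1)*(n + 2)*(n - 1)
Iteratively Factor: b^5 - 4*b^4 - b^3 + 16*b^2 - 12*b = (b - 3)*(b^4 - b^3 - 4*b^2 + 4*b) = (b - 3)*(b - 1)*(b^3 - 4*b) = (b - 3)*(b - 1)*(b + 2)*(b^2 - 2*b) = (b - 3)*(b - 2)*(b - 1)*(b + 2)*(b)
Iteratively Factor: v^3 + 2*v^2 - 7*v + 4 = (v - 1)*(v^2 + 3*v - 4) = (v - 1)^2*(v + 4)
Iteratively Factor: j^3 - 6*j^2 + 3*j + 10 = (j - 5)*(j^2 - j - 2) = (j - 5)*(j + 1)*(j - 2)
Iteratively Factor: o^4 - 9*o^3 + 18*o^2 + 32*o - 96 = (o - 3)*(o^3 - 6*o^2 + 32) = (o - 4)*(o - 3)*(o^2 - 2*o - 8) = (o - 4)^2*(o - 3)*(o + 2)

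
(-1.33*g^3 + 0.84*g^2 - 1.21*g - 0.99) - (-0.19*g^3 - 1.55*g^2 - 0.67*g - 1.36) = -1.14*g^3 + 2.39*g^2 - 0.54*g + 0.37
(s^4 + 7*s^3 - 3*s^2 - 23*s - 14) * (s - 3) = s^5 + 4*s^4 - 24*s^3 - 14*s^2 + 55*s + 42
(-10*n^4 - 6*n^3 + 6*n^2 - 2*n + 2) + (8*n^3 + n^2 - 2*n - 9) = -10*n^4 + 2*n^3 + 7*n^2 - 4*n - 7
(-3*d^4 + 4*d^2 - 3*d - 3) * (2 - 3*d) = 9*d^5 - 6*d^4 - 12*d^3 + 17*d^2 + 3*d - 6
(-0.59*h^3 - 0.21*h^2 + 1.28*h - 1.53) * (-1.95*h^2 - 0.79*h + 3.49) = 1.1505*h^5 + 0.8756*h^4 - 4.3892*h^3 + 1.2394*h^2 + 5.6759*h - 5.3397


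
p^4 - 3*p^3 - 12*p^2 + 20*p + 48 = (p - 4)*(p - 3)*(p + 2)^2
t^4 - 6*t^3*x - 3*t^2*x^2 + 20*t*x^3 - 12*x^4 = (t - 6*x)*(t - x)^2*(t + 2*x)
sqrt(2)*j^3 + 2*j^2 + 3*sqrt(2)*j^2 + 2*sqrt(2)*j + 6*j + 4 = (j + 2)*(j + sqrt(2))*(sqrt(2)*j + sqrt(2))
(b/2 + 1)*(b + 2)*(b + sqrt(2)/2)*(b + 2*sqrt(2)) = b^4/2 + 5*sqrt(2)*b^3/4 + 2*b^3 + 3*b^2 + 5*sqrt(2)*b^2 + 4*b + 5*sqrt(2)*b + 4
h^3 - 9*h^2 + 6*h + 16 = (h - 8)*(h - 2)*(h + 1)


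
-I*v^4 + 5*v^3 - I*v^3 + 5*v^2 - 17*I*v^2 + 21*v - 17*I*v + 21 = (v + 1)*(v - 3*I)*(v + 7*I)*(-I*v + 1)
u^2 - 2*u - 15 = (u - 5)*(u + 3)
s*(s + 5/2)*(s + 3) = s^3 + 11*s^2/2 + 15*s/2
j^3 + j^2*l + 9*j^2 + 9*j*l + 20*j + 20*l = (j + 4)*(j + 5)*(j + l)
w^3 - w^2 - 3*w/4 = w*(w - 3/2)*(w + 1/2)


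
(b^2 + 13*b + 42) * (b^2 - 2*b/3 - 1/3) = b^4 + 37*b^3/3 + 33*b^2 - 97*b/3 - 14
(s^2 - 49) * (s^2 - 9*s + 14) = s^4 - 9*s^3 - 35*s^2 + 441*s - 686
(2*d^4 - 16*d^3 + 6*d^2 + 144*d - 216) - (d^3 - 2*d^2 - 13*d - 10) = 2*d^4 - 17*d^3 + 8*d^2 + 157*d - 206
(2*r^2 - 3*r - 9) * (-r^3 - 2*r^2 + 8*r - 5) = -2*r^5 - r^4 + 31*r^3 - 16*r^2 - 57*r + 45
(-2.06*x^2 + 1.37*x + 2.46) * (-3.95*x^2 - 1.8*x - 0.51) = 8.137*x^4 - 1.7035*x^3 - 11.1324*x^2 - 5.1267*x - 1.2546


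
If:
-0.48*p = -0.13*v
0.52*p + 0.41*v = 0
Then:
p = 0.00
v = 0.00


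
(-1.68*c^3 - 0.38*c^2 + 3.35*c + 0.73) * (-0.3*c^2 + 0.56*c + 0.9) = 0.504*c^5 - 0.8268*c^4 - 2.7298*c^3 + 1.315*c^2 + 3.4238*c + 0.657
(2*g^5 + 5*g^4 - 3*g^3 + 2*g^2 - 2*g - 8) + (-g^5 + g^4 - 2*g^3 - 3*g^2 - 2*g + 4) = g^5 + 6*g^4 - 5*g^3 - g^2 - 4*g - 4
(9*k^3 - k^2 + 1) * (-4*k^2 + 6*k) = -36*k^5 + 58*k^4 - 6*k^3 - 4*k^2 + 6*k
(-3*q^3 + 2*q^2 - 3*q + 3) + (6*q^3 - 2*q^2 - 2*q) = 3*q^3 - 5*q + 3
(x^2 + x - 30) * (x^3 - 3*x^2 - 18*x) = x^5 - 2*x^4 - 51*x^3 + 72*x^2 + 540*x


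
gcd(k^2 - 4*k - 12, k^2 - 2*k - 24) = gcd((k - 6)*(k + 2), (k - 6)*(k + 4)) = k - 6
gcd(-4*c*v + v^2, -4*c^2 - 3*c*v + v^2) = -4*c + v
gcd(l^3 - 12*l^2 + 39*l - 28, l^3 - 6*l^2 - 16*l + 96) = l - 4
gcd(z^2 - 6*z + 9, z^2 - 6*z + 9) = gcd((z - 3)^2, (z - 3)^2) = z^2 - 6*z + 9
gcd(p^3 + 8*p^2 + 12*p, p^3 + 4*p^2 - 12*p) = p^2 + 6*p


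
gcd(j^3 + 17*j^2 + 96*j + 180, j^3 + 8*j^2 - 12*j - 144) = j^2 + 12*j + 36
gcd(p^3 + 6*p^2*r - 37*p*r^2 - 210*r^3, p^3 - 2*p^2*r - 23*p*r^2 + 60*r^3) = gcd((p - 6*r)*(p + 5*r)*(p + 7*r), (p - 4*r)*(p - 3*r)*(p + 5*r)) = p + 5*r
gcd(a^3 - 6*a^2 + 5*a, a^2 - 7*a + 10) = a - 5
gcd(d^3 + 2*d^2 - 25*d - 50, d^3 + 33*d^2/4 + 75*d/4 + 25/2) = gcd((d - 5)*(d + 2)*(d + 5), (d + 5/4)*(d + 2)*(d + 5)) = d^2 + 7*d + 10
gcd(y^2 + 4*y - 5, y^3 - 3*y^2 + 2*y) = y - 1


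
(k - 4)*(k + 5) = k^2 + k - 20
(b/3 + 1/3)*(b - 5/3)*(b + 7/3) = b^3/3 + 5*b^2/9 - 29*b/27 - 35/27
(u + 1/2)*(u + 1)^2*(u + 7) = u^4 + 19*u^3/2 + 39*u^2/2 + 29*u/2 + 7/2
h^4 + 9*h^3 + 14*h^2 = h^2*(h + 2)*(h + 7)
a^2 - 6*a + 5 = (a - 5)*(a - 1)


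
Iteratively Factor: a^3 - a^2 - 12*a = (a)*(a^2 - a - 12) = a*(a - 4)*(a + 3)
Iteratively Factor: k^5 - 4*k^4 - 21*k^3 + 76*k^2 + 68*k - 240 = (k + 2)*(k^4 - 6*k^3 - 9*k^2 + 94*k - 120) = (k + 2)*(k + 4)*(k^3 - 10*k^2 + 31*k - 30) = (k - 3)*(k + 2)*(k + 4)*(k^2 - 7*k + 10) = (k - 3)*(k - 2)*(k + 2)*(k + 4)*(k - 5)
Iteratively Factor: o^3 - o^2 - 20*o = (o - 5)*(o^2 + 4*o) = o*(o - 5)*(o + 4)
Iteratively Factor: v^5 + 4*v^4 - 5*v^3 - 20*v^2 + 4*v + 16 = (v - 2)*(v^4 + 6*v^3 + 7*v^2 - 6*v - 8) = (v - 2)*(v + 2)*(v^3 + 4*v^2 - v - 4) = (v - 2)*(v + 1)*(v + 2)*(v^2 + 3*v - 4) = (v - 2)*(v + 1)*(v + 2)*(v + 4)*(v - 1)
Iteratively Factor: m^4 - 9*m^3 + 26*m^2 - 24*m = (m)*(m^3 - 9*m^2 + 26*m - 24) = m*(m - 3)*(m^2 - 6*m + 8) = m*(m - 3)*(m - 2)*(m - 4)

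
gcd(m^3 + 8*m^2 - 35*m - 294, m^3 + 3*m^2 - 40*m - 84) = m^2 + m - 42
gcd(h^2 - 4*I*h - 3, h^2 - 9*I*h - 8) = h - I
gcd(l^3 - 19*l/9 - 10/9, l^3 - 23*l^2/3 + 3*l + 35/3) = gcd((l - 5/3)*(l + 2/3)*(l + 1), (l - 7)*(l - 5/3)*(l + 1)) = l^2 - 2*l/3 - 5/3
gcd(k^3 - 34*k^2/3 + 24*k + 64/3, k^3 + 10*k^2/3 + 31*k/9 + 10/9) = k + 2/3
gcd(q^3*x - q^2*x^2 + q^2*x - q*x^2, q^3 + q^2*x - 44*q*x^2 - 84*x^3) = 1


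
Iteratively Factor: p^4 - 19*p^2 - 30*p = (p + 3)*(p^3 - 3*p^2 - 10*p) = p*(p + 3)*(p^2 - 3*p - 10) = p*(p - 5)*(p + 3)*(p + 2)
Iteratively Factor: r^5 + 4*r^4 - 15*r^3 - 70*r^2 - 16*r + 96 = (r - 4)*(r^4 + 8*r^3 + 17*r^2 - 2*r - 24) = (r - 4)*(r + 3)*(r^3 + 5*r^2 + 2*r - 8) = (r - 4)*(r + 2)*(r + 3)*(r^2 + 3*r - 4) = (r - 4)*(r - 1)*(r + 2)*(r + 3)*(r + 4)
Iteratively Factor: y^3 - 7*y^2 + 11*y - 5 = (y - 1)*(y^2 - 6*y + 5) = (y - 5)*(y - 1)*(y - 1)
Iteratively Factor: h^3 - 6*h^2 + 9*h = (h - 3)*(h^2 - 3*h) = (h - 3)^2*(h)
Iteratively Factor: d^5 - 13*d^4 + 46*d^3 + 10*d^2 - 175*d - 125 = (d - 5)*(d^4 - 8*d^3 + 6*d^2 + 40*d + 25) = (d - 5)^2*(d^3 - 3*d^2 - 9*d - 5) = (d - 5)^2*(d + 1)*(d^2 - 4*d - 5) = (d - 5)^2*(d + 1)^2*(d - 5)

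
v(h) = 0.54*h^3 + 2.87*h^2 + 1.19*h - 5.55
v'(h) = 1.62*h^2 + 5.74*h + 1.19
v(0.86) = -2.06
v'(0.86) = 7.32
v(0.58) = -3.79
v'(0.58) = 5.06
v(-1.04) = -4.29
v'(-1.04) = -3.03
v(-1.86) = -1.31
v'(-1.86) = -3.88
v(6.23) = 243.83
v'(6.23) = 99.83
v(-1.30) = -3.43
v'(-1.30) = -3.53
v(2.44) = 22.28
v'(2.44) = 24.84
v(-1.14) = -3.98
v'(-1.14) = -3.25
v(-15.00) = -1200.15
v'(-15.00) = 279.59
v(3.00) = 38.43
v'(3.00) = 32.99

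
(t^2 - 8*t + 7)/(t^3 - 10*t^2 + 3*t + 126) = (t - 1)/(t^2 - 3*t - 18)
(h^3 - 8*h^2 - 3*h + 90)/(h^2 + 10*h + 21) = (h^2 - 11*h + 30)/(h + 7)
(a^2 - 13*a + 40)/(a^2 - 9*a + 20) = (a - 8)/(a - 4)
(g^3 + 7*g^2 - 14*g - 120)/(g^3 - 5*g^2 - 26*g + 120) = (g + 6)/(g - 6)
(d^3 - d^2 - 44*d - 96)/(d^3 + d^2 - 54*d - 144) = (d + 4)/(d + 6)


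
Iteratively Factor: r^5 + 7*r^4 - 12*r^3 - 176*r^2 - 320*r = (r)*(r^4 + 7*r^3 - 12*r^2 - 176*r - 320) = r*(r - 5)*(r^3 + 12*r^2 + 48*r + 64) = r*(r - 5)*(r + 4)*(r^2 + 8*r + 16) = r*(r - 5)*(r + 4)^2*(r + 4)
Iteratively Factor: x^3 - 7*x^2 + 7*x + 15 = (x + 1)*(x^2 - 8*x + 15) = (x - 3)*(x + 1)*(x - 5)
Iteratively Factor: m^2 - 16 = (m + 4)*(m - 4)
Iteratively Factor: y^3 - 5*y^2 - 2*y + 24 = (y - 4)*(y^2 - y - 6) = (y - 4)*(y + 2)*(y - 3)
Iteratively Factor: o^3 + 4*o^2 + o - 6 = (o - 1)*(o^2 + 5*o + 6) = (o - 1)*(o + 2)*(o + 3)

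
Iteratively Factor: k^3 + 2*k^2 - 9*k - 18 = (k + 2)*(k^2 - 9) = (k + 2)*(k + 3)*(k - 3)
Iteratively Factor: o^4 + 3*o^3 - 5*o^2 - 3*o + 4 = (o + 4)*(o^3 - o^2 - o + 1) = (o - 1)*(o + 4)*(o^2 - 1) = (o - 1)*(o + 1)*(o + 4)*(o - 1)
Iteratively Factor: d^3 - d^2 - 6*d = (d + 2)*(d^2 - 3*d) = d*(d + 2)*(d - 3)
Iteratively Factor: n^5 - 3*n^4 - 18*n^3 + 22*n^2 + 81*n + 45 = (n + 1)*(n^4 - 4*n^3 - 14*n^2 + 36*n + 45) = (n + 1)^2*(n^3 - 5*n^2 - 9*n + 45) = (n - 3)*(n + 1)^2*(n^2 - 2*n - 15) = (n - 5)*(n - 3)*(n + 1)^2*(n + 3)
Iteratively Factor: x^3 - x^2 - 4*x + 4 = (x + 2)*(x^2 - 3*x + 2) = (x - 1)*(x + 2)*(x - 2)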